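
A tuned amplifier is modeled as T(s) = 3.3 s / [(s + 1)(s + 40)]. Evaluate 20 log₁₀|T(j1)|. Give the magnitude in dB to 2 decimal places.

-24.68 dB

|j1| = 1
|j1 + 1| = √(1² + 1²) = 1.414
|j1 + 40| = √(1² + 40²) = 40.01
|T(j1)| = 3.3 × 1 / (1.414 × 40.01) = 0.058318
20 log₁₀(0.058318) = -24.684 dB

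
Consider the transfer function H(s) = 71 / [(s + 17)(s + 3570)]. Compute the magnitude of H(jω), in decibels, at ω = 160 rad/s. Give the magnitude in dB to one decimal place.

-78.2 dB

|j160 + 17| = √(160² + 17²) = 160.9
|j160 + 3570| = √(160² + 3570²) = 3574
|H(j160)| = 71 / (160.9 × 3574) = 0.00012348
20 log₁₀(0.00012348) = -78.17 dB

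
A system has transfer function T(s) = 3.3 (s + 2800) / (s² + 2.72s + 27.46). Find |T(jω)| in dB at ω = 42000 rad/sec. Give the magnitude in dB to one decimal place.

|j42000 + 2800| = √(42000² + 2800²) = 4.209e+04
|(j42000)² + 2.72(j42000) + 27.46| = |-1.764e+09 + j1.1424e+05| = 1.764e+09
|T(j42000)| = 3.3 × 4.209e+04 / 1.764e+09 = 7.8746e-05
20 log₁₀(7.8746e-05) = -82.08 dB

-82.1 dB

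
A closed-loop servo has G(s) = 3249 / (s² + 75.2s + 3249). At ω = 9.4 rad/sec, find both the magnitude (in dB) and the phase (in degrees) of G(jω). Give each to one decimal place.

|(j9.4)² + 75.2(j9.4) + 3249| = |3160.6 + j706.88| = 3239
|G(j9.4)| = 3249 / 3239 = 1.0032
20 log₁₀(1.0032) = 0.03 dB
∠[(j9.4)² + 75.2(j9.4) + 3249] = ∠[3160.6 + j706.88] = 12.61°
∠G(j9.4) = −12.61° = -12.61°

|G| = 0.0 dB, ∠G = -12.6°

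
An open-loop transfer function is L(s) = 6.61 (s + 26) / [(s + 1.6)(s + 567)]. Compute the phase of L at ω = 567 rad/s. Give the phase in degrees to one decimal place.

-47.5°

∠(j567 + 26) = arctan(567/26) = 87.37°
∠(j567 + 1.6) = arctan(567/1.6) = 89.84°
∠(j567 + 567) = arctan(567/567) = 45.00°
∠L(j567) = 87.37° − (89.84° + 45.00°) = -47.46°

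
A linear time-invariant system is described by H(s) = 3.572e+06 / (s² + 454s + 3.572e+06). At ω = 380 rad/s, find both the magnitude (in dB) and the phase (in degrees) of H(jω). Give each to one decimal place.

|H| = 0.3 dB, ∠H = -2.9°

|(j380)² + 454(j380) + 3.572e+06| = |3.4276e+06 + j1.7252e+05| = 3.432e+06
|H(j380)| = 3.572e+06 / 3.432e+06 = 1.0408
20 log₁₀(1.0408) = 0.35 dB
∠[(j380)² + 454(j380) + 3.572e+06] = ∠[3.4276e+06 + j1.7252e+05] = 2.88°
∠H(j380) = −2.88° = -2.88°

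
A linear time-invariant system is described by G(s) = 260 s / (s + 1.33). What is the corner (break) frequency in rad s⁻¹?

The single real pole at s = −1.33 gives a corner at ω = 1.33 rad s⁻¹.

1.33 rad s⁻¹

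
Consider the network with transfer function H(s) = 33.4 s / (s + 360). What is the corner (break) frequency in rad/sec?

The single real pole at s = −360 gives a corner at ω = 360 rad/sec.

360 rad/sec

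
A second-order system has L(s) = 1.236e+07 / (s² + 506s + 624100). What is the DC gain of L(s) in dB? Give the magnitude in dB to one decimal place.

25.9 dB

L(0) = 1.236e+07 / 624100 = 19.805
20 log₁₀(19.805) = 25.94 dB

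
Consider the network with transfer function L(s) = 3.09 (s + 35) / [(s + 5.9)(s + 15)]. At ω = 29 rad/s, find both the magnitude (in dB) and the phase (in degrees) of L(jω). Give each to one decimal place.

|L| = -16.8 dB, ∠L = -101.5°

|j29 + 35| = √(29² + 35²) = 45.45
|j29 + 5.9| = √(29² + 5.9²) = 29.59
|j29 + 15| = √(29² + 15²) = 32.65
|L(j29)| = 3.09 × 45.45 / (29.59 × 32.65) = 0.14536
20 log₁₀(0.14536) = -16.75 dB
∠(j29 + 35) = arctan(29/35) = 39.64°
∠(j29 + 5.9) = arctan(29/5.9) = 78.50°
∠(j29 + 15) = arctan(29/15) = 62.65°
∠L(j29) = 39.64° − (78.50° + 62.65°) = -101.51°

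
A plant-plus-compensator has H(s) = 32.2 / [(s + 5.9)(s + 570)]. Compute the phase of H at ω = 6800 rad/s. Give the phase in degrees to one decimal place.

-175.2°

∠(j6800 + 5.9) = arctan(6800/5.9) = 89.95°
∠(j6800 + 570) = arctan(6800/570) = 85.21°
∠H(j6800) = − (89.95° + 85.21°) = -175.16°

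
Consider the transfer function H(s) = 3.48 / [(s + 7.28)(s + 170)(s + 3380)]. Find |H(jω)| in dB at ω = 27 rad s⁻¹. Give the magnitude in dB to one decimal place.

-133.4 dB

|j27 + 7.28| = √(27² + 7.28²) = 27.96
|j27 + 170| = √(27² + 170²) = 172.1
|j27 + 3380| = √(27² + 3380²) = 3380
|H(j27)| = 3.48 / (27.96 × 172.1 × 3380) = 2.1389e-07
20 log₁₀(2.1389e-07) = -133.40 dB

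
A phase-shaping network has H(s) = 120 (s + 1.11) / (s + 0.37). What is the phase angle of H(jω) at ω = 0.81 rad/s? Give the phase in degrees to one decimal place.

∠(j0.81 + 1.11) = arctan(0.81/1.11) = 36.12°
∠(j0.81 + 0.37) = arctan(0.81/0.37) = 65.45°
∠H(j0.81) = 36.12° − 65.45° = -29.33°

-29.3°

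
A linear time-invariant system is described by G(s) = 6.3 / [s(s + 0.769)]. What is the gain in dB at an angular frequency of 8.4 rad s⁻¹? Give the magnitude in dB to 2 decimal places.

|j8.4 + 0.769| = √(8.4² + 0.769²) = 8.435
|j8.4| = 8.4
|G(j8.4)| = 6.3 / (8.435 × 8.4) = 0.088914
20 log₁₀(0.088914) = -21.021 dB

-21.02 dB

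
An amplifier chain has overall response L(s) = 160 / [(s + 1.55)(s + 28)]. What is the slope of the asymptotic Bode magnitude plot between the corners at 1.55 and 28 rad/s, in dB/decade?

In this band the factors already past their corner are: pole at 1.55; net slope = -20 dB/decade.

-20 dB/decade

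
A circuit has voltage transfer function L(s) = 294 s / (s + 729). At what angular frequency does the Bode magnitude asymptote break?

The single real pole at s = −729 gives a corner at ω = 729 rad s⁻¹.

729 rad s⁻¹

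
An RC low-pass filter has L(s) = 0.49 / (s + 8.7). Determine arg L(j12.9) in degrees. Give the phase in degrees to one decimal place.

-56.0°

∠(j12.9 + 8.7) = arctan(12.9/8.7) = 56.00°
∠L(j12.9) = −56.00° = -56.00°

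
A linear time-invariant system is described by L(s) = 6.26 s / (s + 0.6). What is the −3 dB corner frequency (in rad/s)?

For a single-pole high-pass, the −3 dB point is at the pole: ω = 0.6 rad/s.

0.6 rad/s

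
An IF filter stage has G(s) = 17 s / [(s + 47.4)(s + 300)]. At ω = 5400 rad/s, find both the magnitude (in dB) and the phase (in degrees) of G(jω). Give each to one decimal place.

|G| = -50.1 dB, ∠G = -86.3°

|j5400| = 5400
|j5400 + 47.4| = √(5400² + 47.4²) = 5400
|j5400 + 300| = √(5400² + 300²) = 5408
|G(j5400)| = 17 × 5400 / (5400 × 5408) = 0.0031432
20 log₁₀(0.0031432) = -50.05 dB
∠(j5400) = 90.00°
∠(j5400 + 47.4) = arctan(5400/47.4) = 89.50°
∠(j5400 + 300) = arctan(5400/300) = 86.82°
∠G(j5400) = 90.00° − (89.50° + 86.82°) = -86.32°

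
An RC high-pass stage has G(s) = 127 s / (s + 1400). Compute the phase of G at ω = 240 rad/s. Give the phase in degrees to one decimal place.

80.3°

∠(j240) = 90.00°
∠(j240 + 1400) = arctan(240/1400) = 9.73°
∠G(j240) = 90.00° − 9.73° = 80.27°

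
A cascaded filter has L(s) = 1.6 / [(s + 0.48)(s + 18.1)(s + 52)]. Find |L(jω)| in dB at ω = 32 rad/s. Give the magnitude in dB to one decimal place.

-93.0 dB

|j32 + 0.48| = √(32² + 0.48²) = 32
|j32 + 18.1| = √(32² + 18.1²) = 36.76
|j32 + 52| = √(32² + 52²) = 61.06
|L(j32)| = 1.6 / (32 × 36.76 × 61.06) = 2.2272e-05
20 log₁₀(2.2272e-05) = -93.04 dB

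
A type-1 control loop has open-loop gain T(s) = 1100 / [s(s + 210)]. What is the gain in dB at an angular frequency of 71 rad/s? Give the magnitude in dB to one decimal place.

|j71 + 210| = √(71² + 210²) = 221.7
|j71| = 71
|T(j71)| = 1100 / (221.7 × 71) = 0.06989
20 log₁₀(0.06989) = -23.11 dB

-23.1 dB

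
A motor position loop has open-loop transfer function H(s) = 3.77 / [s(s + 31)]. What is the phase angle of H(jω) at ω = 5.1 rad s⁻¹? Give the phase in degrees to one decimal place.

∠(j5.1 + 31) = arctan(5.1/31) = 9.34°
∠(j5.1) = 90.00°
∠H(j5.1) = − (9.34° + 90.00°) = -99.34°

-99.3°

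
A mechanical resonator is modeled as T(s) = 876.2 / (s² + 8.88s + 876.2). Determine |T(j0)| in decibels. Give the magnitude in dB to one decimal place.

T(0) = 876.2 / 876.2 = 1
20 log₁₀(1) = 0.00 dB

0.0 dB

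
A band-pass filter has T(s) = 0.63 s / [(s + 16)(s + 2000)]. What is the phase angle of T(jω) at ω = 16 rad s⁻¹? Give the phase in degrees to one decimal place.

44.5°

∠(j16) = 90.00°
∠(j16 + 16) = arctan(16/16) = 45.00°
∠(j16 + 2000) = arctan(16/2000) = 0.46°
∠T(j16) = 90.00° − (45.00° + 0.46°) = 44.54°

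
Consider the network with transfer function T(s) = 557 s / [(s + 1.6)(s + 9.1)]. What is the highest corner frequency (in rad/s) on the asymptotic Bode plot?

Break frequencies occur at each pole and zero magnitude: 1.6 rad/s, 9.1 rad/s.
The highest is 9.1 rad/s.

9.1 rad/s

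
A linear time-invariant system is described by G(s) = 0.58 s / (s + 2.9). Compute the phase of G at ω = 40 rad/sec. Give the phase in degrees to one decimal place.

4.1 deg

∠(j40) = 90.00°
∠(j40 + 2.9) = arctan(40/2.9) = 85.85°
∠G(j40) = 90.00° − 85.85° = 4.15°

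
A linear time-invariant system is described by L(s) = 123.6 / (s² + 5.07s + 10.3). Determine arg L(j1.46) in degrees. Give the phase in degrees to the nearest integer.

∠[(j1.46)² + 5.07(j1.46) + 10.3] = ∠[8.1684 + j7.4022] = 42.18°
∠L(j1.46) = −42.18° = -42.18°

-42°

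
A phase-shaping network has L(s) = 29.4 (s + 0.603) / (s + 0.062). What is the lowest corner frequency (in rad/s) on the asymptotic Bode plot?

0.062 rad/s

Break frequencies occur at each pole and zero magnitude: 0.062 rad/s, 0.603 rad/s.
The lowest is 0.062 rad/s.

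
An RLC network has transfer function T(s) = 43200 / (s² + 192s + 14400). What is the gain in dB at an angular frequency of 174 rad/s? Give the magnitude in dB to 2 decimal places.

|(j174)² + 192(j174) + 14400| = |-15876 + j33408| = 3.699e+04
|T(j174)| = 43200 / 3.699e+04 = 1.1679
20 log₁₀(1.1679) = 1.348 dB

1.35 dB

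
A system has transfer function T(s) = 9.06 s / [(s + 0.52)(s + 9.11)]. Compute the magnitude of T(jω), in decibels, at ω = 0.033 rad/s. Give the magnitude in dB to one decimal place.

|j0.033| = 0.033
|j0.033 + 0.52| = √(0.033² + 0.52²) = 0.521
|j0.033 + 9.11| = √(0.033² + 9.11²) = 9.11
|T(j0.033)| = 9.06 × 0.033 / (0.521 × 9.11) = 0.062986
20 log₁₀(0.062986) = -24.02 dB

-24.0 dB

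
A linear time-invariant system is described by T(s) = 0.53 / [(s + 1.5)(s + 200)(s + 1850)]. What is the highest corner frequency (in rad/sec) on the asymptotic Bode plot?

1850 rad/sec

Break frequencies occur at each pole and zero magnitude: 1.5 rad/sec, 200 rad/sec, 1850 rad/sec.
The highest is 1850 rad/sec.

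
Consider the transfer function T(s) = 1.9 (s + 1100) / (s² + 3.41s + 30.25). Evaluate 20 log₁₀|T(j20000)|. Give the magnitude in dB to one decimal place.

|j20000 + 1100| = √(20000² + 1100²) = 2.003e+04
|(j20000)² + 3.41(j20000) + 30.25| = |-4e+08 + j68200| = 4e+08
|T(j20000)| = 1.9 × 2.003e+04 / 4e+08 = 9.5144e-05
20 log₁₀(9.5144e-05) = -80.43 dB

-80.4 dB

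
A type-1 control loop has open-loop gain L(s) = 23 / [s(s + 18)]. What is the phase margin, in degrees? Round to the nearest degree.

86°

Gain crossover: |L(jω)| = 1 at ω ≈ 1.27 rad/s.
∠L(j1.27) = −90° − arctan(1.27/18) ≈ -94.05°
PM = 180° + (-94.05°) = 85.95°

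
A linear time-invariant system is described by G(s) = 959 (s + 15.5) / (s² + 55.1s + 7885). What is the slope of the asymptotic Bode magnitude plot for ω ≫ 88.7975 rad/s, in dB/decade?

-20 dB/decade

With 1 zero and 2 poles, the high-frequency asymptotic slope is 20 × (1 − 2) = -20 dB/decade.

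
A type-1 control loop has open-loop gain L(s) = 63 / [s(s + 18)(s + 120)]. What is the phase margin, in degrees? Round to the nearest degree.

Gain crossover: |L(jω)| = 1 at ω ≈ 0.0292 rad/s.
∠L(j0.0292) = −90° − arctan(0.0292/18) − arctan(0.0292/120) ≈ -90.11°
PM = 180° + (-90.11°) = 89.89°

90°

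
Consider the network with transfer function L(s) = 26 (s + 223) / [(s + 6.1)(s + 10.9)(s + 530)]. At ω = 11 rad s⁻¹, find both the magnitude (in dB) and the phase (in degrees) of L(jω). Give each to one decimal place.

|j11 + 223| = √(11² + 223²) = 223.3
|j11 + 6.1| = √(11² + 6.1²) = 12.58
|j11 + 10.9| = √(11² + 10.9²) = 15.49
|j11 + 530| = √(11² + 530²) = 530.1
|L(j11)| = 26 × 223.3 / (12.58 × 15.49 × 530.1) = 0.056219
20 log₁₀(0.056219) = -25.00 dB
∠(j11 + 223) = arctan(11/223) = 2.82°
∠(j11 + 6.1) = arctan(11/6.1) = 60.99°
∠(j11 + 10.9) = arctan(11/10.9) = 45.26°
∠(j11 + 530) = arctan(11/530) = 1.19°
∠L(j11) = 2.82° − (60.99° + 45.26° + 1.19°) = -104.62°

|L| = -25.0 dB, ∠L = -104.6°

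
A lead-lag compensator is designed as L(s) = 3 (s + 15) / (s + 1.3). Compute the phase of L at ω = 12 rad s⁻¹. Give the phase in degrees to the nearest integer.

-45°

∠(j12 + 15) = arctan(12/15) = 38.66°
∠(j12 + 1.3) = arctan(12/1.3) = 83.82°
∠L(j12) = 38.66° − 83.82° = -45.16°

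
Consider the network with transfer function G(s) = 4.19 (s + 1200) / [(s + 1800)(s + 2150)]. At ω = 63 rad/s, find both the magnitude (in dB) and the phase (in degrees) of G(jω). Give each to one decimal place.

|j63 + 1200| = √(63² + 1200²) = 1202
|j63 + 1800| = √(63² + 1800²) = 1801
|j63 + 2150| = √(63² + 2150²) = 2151
|G(j63)| = 4.19 × 1202 / (1801 × 2151) = 0.0012997
20 log₁₀(0.0012997) = -57.72 dB
∠(j63 + 1200) = arctan(63/1200) = 3.01°
∠(j63 + 1800) = arctan(63/1800) = 2.00°
∠(j63 + 2150) = arctan(63/2150) = 1.68°
∠G(j63) = 3.01° − (2.00° + 1.68°) = -0.68°

|G| = -57.7 dB, ∠G = -0.7°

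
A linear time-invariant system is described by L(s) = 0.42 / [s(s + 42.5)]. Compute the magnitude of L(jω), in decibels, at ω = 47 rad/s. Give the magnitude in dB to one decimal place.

-77.0 dB

|j47 + 42.5| = √(47² + 42.5²) = 63.37
|j47| = 47
|L(j47)| = 0.42 / (63.37 × 47) = 0.00014102
20 log₁₀(0.00014102) = -77.01 dB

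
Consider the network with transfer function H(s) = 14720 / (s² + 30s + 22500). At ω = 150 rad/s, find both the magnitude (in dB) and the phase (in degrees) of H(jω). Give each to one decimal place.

|H| = 10.3 dB, ∠H = -90.0°

|(j150)² + 30(j150) + 22500| = |0 + j4500| = 4500
|H(j150)| = 14720 / 4500 = 3.2711
20 log₁₀(3.2711) = 10.29 dB
∠[(j150)² + 30(j150) + 22500] = ∠[0 + j4500] = 90.00°
∠H(j150) = −90.00° = -90.00°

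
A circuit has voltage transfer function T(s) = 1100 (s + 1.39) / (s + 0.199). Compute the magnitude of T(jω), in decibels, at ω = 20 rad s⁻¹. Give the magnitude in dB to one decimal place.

|j20 + 1.39| = √(20² + 1.39²) = 20.05
|j20 + 0.199| = √(20² + 0.199²) = 20
|T(j20)| = 1100 × 20.05 / 20 = 1102.6
20 log₁₀(1102.6) = 60.85 dB

60.8 dB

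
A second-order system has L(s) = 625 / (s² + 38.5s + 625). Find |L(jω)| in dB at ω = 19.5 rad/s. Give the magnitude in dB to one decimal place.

|(j19.5)² + 38.5(j19.5) + 625| = |244.75 + j750.75| = 789.6
|L(j19.5)| = 625 / 789.6 = 0.7915
20 log₁₀(0.7915) = -2.03 dB

-2.0 dB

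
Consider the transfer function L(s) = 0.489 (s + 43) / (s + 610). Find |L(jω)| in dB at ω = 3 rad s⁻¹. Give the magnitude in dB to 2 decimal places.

|j3 + 43| = √(3² + 43²) = 43.1
|j3 + 610| = √(3² + 610²) = 610
|L(j3)| = 0.489 × 43.1 / 610 = 0.034554
20 log₁₀(0.034554) = -29.230 dB

-29.23 dB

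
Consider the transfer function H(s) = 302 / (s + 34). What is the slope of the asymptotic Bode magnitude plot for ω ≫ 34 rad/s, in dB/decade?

-20 dB/decade

With 0 zeros and 1 pole, the high-frequency asymptotic slope is 20 × (0 − 1) = -20 dB/decade.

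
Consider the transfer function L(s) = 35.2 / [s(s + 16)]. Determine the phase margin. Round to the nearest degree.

Gain crossover: |L(jω)| = 1 at ω ≈ 2.18 rad/sec.
∠L(j2.18) = −90° − arctan(2.18/16) ≈ -97.76°
PM = 180° + (-97.76°) = 82.24°

82°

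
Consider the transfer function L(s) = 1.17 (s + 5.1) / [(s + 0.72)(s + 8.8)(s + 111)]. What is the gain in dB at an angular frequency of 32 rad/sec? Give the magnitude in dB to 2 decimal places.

-70.20 dB

|j32 + 5.1| = √(32² + 5.1²) = 32.4
|j32 + 0.72| = √(32² + 0.72²) = 32.01
|j32 + 8.8| = √(32² + 8.8²) = 33.19
|j32 + 111| = √(32² + 111²) = 115.5
|L(j32)| = 1.17 × 32.4 / (32.01 × 33.19 × 115.5) = 0.00030895
20 log₁₀(0.00030895) = -70.202 dB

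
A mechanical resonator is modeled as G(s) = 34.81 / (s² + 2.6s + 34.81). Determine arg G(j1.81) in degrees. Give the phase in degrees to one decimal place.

-8.5°

∠[(j1.81)² + 2.6(j1.81) + 34.81] = ∠[31.534 + j4.706] = 8.49°
∠G(j1.81) = −8.49° = -8.49°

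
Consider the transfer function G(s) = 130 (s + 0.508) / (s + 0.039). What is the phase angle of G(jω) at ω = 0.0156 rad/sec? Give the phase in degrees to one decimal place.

-20.0°

∠(j0.0156 + 0.508) = arctan(0.0156/0.508) = 1.76°
∠(j0.0156 + 0.039) = arctan(0.0156/0.039) = 21.80°
∠G(j0.0156) = 1.76° − 21.80° = -20.04°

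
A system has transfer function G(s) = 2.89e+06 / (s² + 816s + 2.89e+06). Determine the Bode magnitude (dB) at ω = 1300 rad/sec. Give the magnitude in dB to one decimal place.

5.1 dB

|(j1300)² + 816(j1300) + 2.89e+06| = |1.2e+06 + j1.0608e+06| = 1.602e+06
|G(j1300)| = 2.89e+06 / 1.602e+06 = 1.8044
20 log₁₀(1.8044) = 5.13 dB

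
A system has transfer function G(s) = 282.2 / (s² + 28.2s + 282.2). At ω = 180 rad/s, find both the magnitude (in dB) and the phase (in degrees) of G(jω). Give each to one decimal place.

|G| = -41.2 dB, ∠G = -171.0°

|(j180)² + 28.2(j180) + 282.2| = |-32118 + j5076| = 3.252e+04
|G(j180)| = 282.2 / 3.252e+04 = 0.0086787
20 log₁₀(0.0086787) = -41.23 dB
∠[(j180)² + 28.2(j180) + 282.2] = ∠[-32118 + j5076] = 171.02°
∠G(j180) = −171.02° = -171.02°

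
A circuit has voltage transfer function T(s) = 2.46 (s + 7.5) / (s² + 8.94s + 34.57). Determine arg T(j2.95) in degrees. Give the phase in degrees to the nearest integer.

-24°

∠(j2.95 + 7.5) = arctan(2.95/7.5) = 21.47°
∠[(j2.95)² + 8.94(j2.95) + 34.57] = ∠[25.867 + j26.373] = 45.55°
∠T(j2.95) = 21.47° − 45.55° = -24.08°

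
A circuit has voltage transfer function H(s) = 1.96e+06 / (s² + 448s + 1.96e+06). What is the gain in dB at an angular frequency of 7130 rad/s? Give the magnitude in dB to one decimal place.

|(j7130)² + 448(j7130) + 1.96e+06| = |-4.8877e+07 + j3.1942e+06| = 4.898e+07
|H(j7130)| = 1.96e+06 / 4.898e+07 = 0.040015
20 log₁₀(0.040015) = -27.96 dB

-28.0 dB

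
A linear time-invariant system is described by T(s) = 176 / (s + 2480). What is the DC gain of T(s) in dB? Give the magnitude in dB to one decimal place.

-23.0 dB

T(0) = 176 / 2480 = 0.070968
20 log₁₀(0.070968) = -22.98 dB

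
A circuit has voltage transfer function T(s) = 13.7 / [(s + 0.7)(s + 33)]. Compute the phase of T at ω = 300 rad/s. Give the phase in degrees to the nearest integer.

-174 deg

∠(j300 + 0.7) = arctan(300/0.7) = 89.87°
∠(j300 + 33) = arctan(300/33) = 83.72°
∠T(j300) = − (89.87° + 83.72°) = -173.59°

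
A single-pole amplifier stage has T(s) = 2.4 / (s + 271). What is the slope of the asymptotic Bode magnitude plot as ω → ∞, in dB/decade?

-20 dB/decade

With 0 zeros and 1 pole, the high-frequency asymptotic slope is 20 × (0 − 1) = -20 dB/decade.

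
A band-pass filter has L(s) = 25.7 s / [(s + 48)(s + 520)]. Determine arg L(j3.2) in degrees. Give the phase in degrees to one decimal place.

∠(j3.2) = 90.00°
∠(j3.2 + 48) = arctan(3.2/48) = 3.81°
∠(j3.2 + 520) = arctan(3.2/520) = 0.35°
∠L(j3.2) = 90.00° − (3.81° + 0.35°) = 85.83°

85.8 deg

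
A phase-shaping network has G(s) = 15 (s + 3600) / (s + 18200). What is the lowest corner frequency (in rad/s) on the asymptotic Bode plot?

Break frequencies occur at each pole and zero magnitude: 3600 rad/s, 18200 rad/s.
The lowest is 3600 rad/s.

3600 rad/s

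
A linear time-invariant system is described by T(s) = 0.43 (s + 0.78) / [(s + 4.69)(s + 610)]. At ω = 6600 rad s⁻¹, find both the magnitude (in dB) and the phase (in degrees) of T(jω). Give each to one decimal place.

|j6600 + 0.78| = √(6600² + 0.78²) = 6600
|j6600 + 4.69| = √(6600² + 4.69²) = 6600
|j6600 + 610| = √(6600² + 610²) = 6628
|T(j6600)| = 0.43 × 6600 / (6600 × 6628) = 6.4875e-05
20 log₁₀(6.4875e-05) = -83.76 dB
∠(j6600 + 0.78) = arctan(6600/0.78) = 89.99°
∠(j6600 + 4.69) = arctan(6600/4.69) = 89.96°
∠(j6600 + 610) = arctan(6600/610) = 84.72°
∠T(j6600) = 89.99° − (89.96° + 84.72°) = -84.69°

|T| = -83.8 dB, ∠T = -84.7°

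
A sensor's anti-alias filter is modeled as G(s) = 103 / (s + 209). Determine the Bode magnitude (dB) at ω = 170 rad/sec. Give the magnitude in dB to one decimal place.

|j170 + 209| = √(170² + 209²) = 269.4
|G(j170)| = 103 / 269.4 = 0.38232
20 log₁₀(0.38232) = -8.35 dB

-8.4 dB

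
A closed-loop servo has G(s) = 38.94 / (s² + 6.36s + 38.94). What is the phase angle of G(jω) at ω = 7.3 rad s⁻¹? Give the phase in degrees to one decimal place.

∠[(j7.3)² + 6.36(j7.3) + 38.94] = ∠[-14.35 + j46.428] = 107.18°
∠G(j7.3) = −107.18° = -107.18°

-107.2 deg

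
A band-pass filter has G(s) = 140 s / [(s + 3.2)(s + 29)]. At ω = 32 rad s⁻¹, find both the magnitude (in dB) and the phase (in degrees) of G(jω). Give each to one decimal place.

|G| = 10.2 dB, ∠G = -42.1°

|j32| = 32
|j32 + 3.2| = √(32² + 3.2²) = 32.16
|j32 + 29| = √(32² + 29²) = 43.19
|G(j32)| = 140 × 32 / (32.16 × 43.19) = 3.2257
20 log₁₀(3.2257) = 10.17 dB
∠(j32) = 90.00°
∠(j32 + 3.2) = arctan(32/3.2) = 84.29°
∠(j32 + 29) = arctan(32/29) = 47.82°
∠G(j32) = 90.00° − (84.29° + 47.82°) = -42.10°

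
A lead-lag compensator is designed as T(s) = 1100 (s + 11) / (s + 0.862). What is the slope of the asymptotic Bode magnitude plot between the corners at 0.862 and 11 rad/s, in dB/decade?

In this band the factors already past their corner are: pole at 0.862; net slope = -20 dB/decade.

-20 dB/decade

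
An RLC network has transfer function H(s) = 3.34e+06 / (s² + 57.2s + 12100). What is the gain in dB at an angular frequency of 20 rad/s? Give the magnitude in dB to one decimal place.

|(j20)² + 57.2(j20) + 12100| = |11700 + j1144| = 1.176e+04
|H(j20)| = 3.34e+06 / 1.176e+04 = 284.12
20 log₁₀(284.12) = 49.07 dB

49.1 dB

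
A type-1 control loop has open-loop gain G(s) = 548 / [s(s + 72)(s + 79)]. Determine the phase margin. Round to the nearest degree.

90°

Gain crossover: |G(jω)| = 1 at ω ≈ 0.0963 rad/s.
∠G(j0.0963) = −90° − arctan(0.0963/72) − arctan(0.0963/79) ≈ -90.15°
PM = 180° + (-90.15°) = 89.85°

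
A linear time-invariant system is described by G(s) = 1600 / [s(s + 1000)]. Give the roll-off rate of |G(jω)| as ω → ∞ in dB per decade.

With 0 zeros and 2 poles, the high-frequency asymptotic slope is 20 × (0 − 2) = -40 dB/decade.

-40 dB/decade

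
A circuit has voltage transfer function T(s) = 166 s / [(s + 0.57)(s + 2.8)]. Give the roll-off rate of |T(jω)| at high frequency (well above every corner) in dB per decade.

With 1 zero and 2 poles, the high-frequency asymptotic slope is 20 × (1 − 2) = -20 dB/decade.

-20 dB/decade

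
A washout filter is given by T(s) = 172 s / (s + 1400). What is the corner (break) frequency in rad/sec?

1400 rad/sec

The single real pole at s = −1400 gives a corner at ω = 1400 rad/sec.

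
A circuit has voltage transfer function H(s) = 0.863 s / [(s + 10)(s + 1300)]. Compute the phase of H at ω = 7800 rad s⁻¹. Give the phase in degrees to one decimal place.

∠(j7800) = 90.00°
∠(j7800 + 10) = arctan(7800/10) = 89.93°
∠(j7800 + 1300) = arctan(7800/1300) = 80.54°
∠H(j7800) = 90.00° − (89.93° + 80.54°) = -80.46°

-80.5°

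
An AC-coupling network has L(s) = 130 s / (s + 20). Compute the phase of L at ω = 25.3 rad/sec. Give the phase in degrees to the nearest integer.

38 deg

∠(j25.3) = 90.00°
∠(j25.3 + 20) = arctan(25.3/20) = 51.67°
∠L(j25.3) = 90.00° − 51.67° = 38.33°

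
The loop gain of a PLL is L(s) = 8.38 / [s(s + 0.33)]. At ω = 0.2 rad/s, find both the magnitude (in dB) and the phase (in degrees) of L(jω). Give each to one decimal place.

|j0.2 + 0.33| = √(0.2² + 0.33²) = 0.3859
|j0.2| = 0.2
|L(j0.2)| = 8.38 / (0.3859 × 0.2) = 108.58
20 log₁₀(108.58) = 40.72 dB
∠(j0.2 + 0.33) = arctan(0.2/0.33) = 31.22°
∠(j0.2) = 90.00°
∠L(j0.2) = − (31.22° + 90.00°) = -121.22°

|L| = 40.7 dB, ∠L = -121.2 deg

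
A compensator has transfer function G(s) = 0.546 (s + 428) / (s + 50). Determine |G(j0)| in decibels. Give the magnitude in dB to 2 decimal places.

13.39 dB

G(0) = 0.546 × 428 / 50 = 4.6738
20 log₁₀(4.6738) = 13.393 dB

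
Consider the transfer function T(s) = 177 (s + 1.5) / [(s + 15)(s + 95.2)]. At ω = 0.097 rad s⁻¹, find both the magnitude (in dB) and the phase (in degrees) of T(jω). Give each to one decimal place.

|j0.097 + 1.5| = √(0.097² + 1.5²) = 1.503
|j0.097 + 15| = √(0.097² + 15²) = 15
|j0.097 + 95.2| = √(0.097² + 95.2²) = 95.2
|T(j0.097)| = 177 × 1.503 / (15 × 95.2) = 0.18631
20 log₁₀(0.18631) = -14.60 dB
∠(j0.097 + 1.5) = arctan(0.097/1.5) = 3.70°
∠(j0.097 + 15) = arctan(0.097/15) = 0.37°
∠(j0.097 + 95.2) = arctan(0.097/95.2) = 0.06°
∠T(j0.097) = 3.70° − (0.37° + 0.06°) = 3.27°

|T| = -14.6 dB, ∠T = 3.3°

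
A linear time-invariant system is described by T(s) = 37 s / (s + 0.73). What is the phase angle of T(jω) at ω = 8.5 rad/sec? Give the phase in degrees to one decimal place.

∠(j8.5) = 90.00°
∠(j8.5 + 0.73) = arctan(8.5/0.73) = 85.09°
∠T(j8.5) = 90.00° − 85.09° = 4.91°

4.9°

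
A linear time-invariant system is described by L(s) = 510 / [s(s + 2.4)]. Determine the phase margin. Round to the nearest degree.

6 deg

Gain crossover: |L(jω)| = 1 at ω ≈ 22.5 rad/s.
∠L(j22.5) = −90° − arctan(22.5/2.4) ≈ -173.92°
PM = 180° + (-173.92°) = 6.08°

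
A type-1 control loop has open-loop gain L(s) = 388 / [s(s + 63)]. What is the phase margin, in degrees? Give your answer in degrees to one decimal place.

84.4 deg

Gain crossover: |L(jω)| = 1 at ω ≈ 6.13 rad/sec.
∠L(j6.13) = −90° − arctan(6.13/63) ≈ -95.56°
PM = 180° + (-95.56°) = 84.44°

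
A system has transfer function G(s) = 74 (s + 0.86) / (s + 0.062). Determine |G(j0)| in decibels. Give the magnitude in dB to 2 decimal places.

G(0) = 74 × 0.86 / 0.062 = 1026.5
20 log₁₀(1026.5) = 60.227 dB

60.23 dB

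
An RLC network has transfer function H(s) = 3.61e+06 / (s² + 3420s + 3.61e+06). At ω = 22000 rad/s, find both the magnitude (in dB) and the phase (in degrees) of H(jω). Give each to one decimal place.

|(j22000)² + 3420(j22000) + 3.61e+06| = |-4.8039e+08 + j7.524e+07| = 4.862e+08
|H(j22000)| = 3.61e+06 / 4.862e+08 = 0.0074242
20 log₁₀(0.0074242) = -42.59 dB
∠[(j22000)² + 3420(j22000) + 3.61e+06] = ∠[-4.8039e+08 + j7.524e+07] = 171.10°
∠H(j22000) = −171.10° = -171.10°

|H| = -42.6 dB, ∠H = -171.1°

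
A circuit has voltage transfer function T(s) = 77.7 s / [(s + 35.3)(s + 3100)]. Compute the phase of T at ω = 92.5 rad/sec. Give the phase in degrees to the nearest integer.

∠(j92.5) = 90.00°
∠(j92.5 + 35.3) = arctan(92.5/35.3) = 69.11°
∠(j92.5 + 3100) = arctan(92.5/3100) = 1.71°
∠T(j92.5) = 90.00° − (69.11° + 1.71°) = 19.18°

19°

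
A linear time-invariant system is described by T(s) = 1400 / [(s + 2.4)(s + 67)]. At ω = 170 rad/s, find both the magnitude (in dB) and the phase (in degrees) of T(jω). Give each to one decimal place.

|T| = -26.9 dB, ∠T = -157.7°

|j170 + 2.4| = √(170² + 2.4²) = 170
|j170 + 67| = √(170² + 67²) = 182.7
|T(j170)| = 1400 / (170 × 182.7) = 0.045064
20 log₁₀(0.045064) = -26.92 dB
∠(j170 + 2.4) = arctan(170/2.4) = 89.19°
∠(j170 + 67) = arctan(170/67) = 68.49°
∠T(j170) = − (89.19° + 68.49°) = -157.68°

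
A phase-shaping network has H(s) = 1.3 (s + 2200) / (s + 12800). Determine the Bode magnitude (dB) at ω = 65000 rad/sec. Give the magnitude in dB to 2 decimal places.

|j65000 + 2200| = √(65000² + 2200²) = 6.504e+04
|j65000 + 12800| = √(65000² + 12800²) = 6.625e+04
|H(j65000)| = 1.3 × 6.504e+04 / 6.625e+04 = 1.2762
20 log₁₀(1.2762) = 2.119 dB

2.12 dB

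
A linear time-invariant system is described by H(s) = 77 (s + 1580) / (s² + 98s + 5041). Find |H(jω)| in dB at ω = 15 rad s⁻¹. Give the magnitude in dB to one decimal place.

|j15 + 1580| = √(15² + 1580²) = 1580
|(j15)² + 98(j15) + 5041| = |4816 + j1470| = 5035
|H(j15)| = 77 × 1580 / 5035 = 24.162
20 log₁₀(24.162) = 27.66 dB

27.7 dB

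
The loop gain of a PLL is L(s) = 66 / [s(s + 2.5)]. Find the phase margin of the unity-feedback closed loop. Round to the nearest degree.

Gain crossover: |L(jω)| = 1 at ω ≈ 7.93 rad/s.
∠L(j7.93) = −90° − arctan(7.93/2.5) ≈ -162.51°
PM = 180° + (-162.51°) = 17.49°

17°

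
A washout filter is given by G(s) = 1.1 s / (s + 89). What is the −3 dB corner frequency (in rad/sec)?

For a single-pole high-pass, the −3 dB point is at the pole: ω = 89 rad/sec.

89 rad/sec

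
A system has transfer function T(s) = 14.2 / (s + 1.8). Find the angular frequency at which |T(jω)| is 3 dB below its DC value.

1.8 rad/s

For a single-pole low-pass, the −3 dB point is at the pole: ω = 1.8 rad/s.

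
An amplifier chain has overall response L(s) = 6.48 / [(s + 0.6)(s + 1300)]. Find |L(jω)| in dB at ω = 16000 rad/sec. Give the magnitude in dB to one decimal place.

|j16000 + 0.6| = √(16000² + 0.6²) = 1.6e+04
|j16000 + 1300| = √(16000² + 1300²) = 1.605e+04
|L(j16000)| = 6.48 / (1.6e+04 × 1.605e+04) = 2.5229e-08
20 log₁₀(2.5229e-08) = -151.96 dB

-152.0 dB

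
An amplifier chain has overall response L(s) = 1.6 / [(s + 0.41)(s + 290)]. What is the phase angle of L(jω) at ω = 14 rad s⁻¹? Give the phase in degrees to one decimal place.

∠(j14 + 0.41) = arctan(14/0.41) = 88.32°
∠(j14 + 290) = arctan(14/290) = 2.76°
∠L(j14) = − (88.32° + 2.76°) = -91.09°

-91.1°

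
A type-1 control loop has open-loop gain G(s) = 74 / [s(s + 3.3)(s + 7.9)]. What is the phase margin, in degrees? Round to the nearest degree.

Gain crossover: |G(jω)| = 1 at ω ≈ 2.25 rad/s.
∠G(j2.25) = −90° − arctan(2.25/3.3) − arctan(2.25/7.9) ≈ -140.26°
PM = 180° + (-140.26°) = 39.74°

40°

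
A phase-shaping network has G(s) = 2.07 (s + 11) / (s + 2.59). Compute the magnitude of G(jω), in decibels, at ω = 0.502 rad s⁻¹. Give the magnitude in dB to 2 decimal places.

|j0.502 + 11| = √(0.502² + 11²) = 11.01
|j0.502 + 2.59| = √(0.502² + 2.59²) = 2.638
|G(j0.502)| = 2.07 × 11.01 / 2.638 = 8.6399
20 log₁₀(8.6399) = 18.730 dB

18.73 dB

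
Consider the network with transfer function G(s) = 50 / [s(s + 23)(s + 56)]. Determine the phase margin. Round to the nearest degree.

90 deg

Gain crossover: |G(jω)| = 1 at ω ≈ 0.0388 rad s⁻¹.
∠G(j0.0388) = −90° − arctan(0.0388/23) − arctan(0.0388/56) ≈ -90.14°
PM = 180° + (-90.14°) = 89.86°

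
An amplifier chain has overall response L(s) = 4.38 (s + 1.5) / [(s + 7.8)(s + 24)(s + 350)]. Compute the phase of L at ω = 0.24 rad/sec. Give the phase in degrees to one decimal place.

6.7°

∠(j0.24 + 1.5) = arctan(0.24/1.5) = 9.09°
∠(j0.24 + 7.8) = arctan(0.24/7.8) = 1.76°
∠(j0.24 + 24) = arctan(0.24/24) = 0.57°
∠(j0.24 + 350) = arctan(0.24/350) = 0.04°
∠L(j0.24) = 9.09° − (1.76° + 0.57° + 0.04°) = 6.72°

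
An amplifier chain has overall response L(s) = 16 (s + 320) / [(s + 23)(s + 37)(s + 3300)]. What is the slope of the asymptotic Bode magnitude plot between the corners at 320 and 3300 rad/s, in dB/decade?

In this band the factors already past their corner are: zero at 320, pole at 23, pole at 37; net slope = -20 dB/decade.

-20 dB/decade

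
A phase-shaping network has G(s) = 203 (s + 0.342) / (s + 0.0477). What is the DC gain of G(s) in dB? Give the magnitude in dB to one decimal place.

63.3 dB

G(0) = 203 × 0.342 / 0.0477 = 1455.5
20 log₁₀(1455.5) = 63.26 dB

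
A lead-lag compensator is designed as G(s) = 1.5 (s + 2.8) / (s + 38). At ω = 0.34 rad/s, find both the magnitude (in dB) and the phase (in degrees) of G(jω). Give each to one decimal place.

|G| = -19.1 dB, ∠G = 6.4°

|j0.34 + 2.8| = √(0.34² + 2.8²) = 2.821
|j0.34 + 38| = √(0.34² + 38²) = 38
|G(j0.34)| = 1.5 × 2.821 / 38 = 0.11133
20 log₁₀(0.11133) = -19.07 dB
∠(j0.34 + 2.8) = arctan(0.34/2.8) = 6.92°
∠(j0.34 + 38) = arctan(0.34/38) = 0.51°
∠G(j0.34) = 6.92° − 0.51° = 6.41°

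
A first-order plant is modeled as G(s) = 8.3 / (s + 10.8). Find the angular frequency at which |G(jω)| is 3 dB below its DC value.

10.8 rad/s

For a single-pole low-pass, the −3 dB point is at the pole: ω = 10.8 rad/s.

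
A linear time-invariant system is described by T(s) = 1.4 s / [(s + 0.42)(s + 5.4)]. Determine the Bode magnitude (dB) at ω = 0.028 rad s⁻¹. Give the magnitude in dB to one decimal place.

-35.3 dB

|j0.028| = 0.028
|j0.028 + 0.42| = √(0.028² + 0.42²) = 0.4209
|j0.028 + 5.4| = √(0.028² + 5.4²) = 5.4
|T(j0.028)| = 1.4 × 0.028 / (0.4209 × 5.4) = 0.017245
20 log₁₀(0.017245) = -35.27 dB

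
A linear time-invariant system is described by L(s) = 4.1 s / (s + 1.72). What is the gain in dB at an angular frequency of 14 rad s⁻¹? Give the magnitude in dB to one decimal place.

12.2 dB

|j14| = 14
|j14 + 1.72| = √(14² + 1.72²) = 14.11
|L(j14)| = 4.1 × 14 / 14.11 = 4.0694
20 log₁₀(4.0694) = 12.19 dB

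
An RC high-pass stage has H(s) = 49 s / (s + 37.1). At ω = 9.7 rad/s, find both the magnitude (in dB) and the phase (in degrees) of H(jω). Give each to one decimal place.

|H| = 21.9 dB, ∠H = 75.3°

|j9.7| = 9.7
|j9.7 + 37.1| = √(9.7² + 37.1²) = 38.35
|H(j9.7)| = 49 × 9.7 / 38.35 = 12.395
20 log₁₀(12.395) = 21.86 dB
∠(j9.7) = 90.00°
∠(j9.7 + 37.1) = arctan(9.7/37.1) = 14.65°
∠H(j9.7) = 90.00° − 14.65° = 75.35°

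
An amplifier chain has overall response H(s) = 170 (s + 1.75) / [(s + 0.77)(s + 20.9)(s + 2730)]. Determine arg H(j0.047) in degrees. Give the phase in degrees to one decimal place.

-2.1 deg

∠(j0.047 + 1.75) = arctan(0.047/1.75) = 1.54°
∠(j0.047 + 0.77) = arctan(0.047/0.77) = 3.49°
∠(j0.047 + 20.9) = arctan(0.047/20.9) = 0.13°
∠(j0.047 + 2730) = arctan(0.047/2730) = 0.00°
∠H(j0.047) = 1.54° − (3.49° + 0.13° + 0.00°) = -2.08°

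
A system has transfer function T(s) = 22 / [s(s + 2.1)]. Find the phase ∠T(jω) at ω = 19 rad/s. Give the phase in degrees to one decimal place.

-173.7°

∠(j19 + 2.1) = arctan(19/2.1) = 83.69°
∠(j19) = 90.00°
∠T(j19) = − (83.69° + 90.00°) = -173.69°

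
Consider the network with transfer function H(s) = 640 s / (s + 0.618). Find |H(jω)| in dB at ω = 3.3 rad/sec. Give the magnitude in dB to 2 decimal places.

|j3.3| = 3.3
|j3.3 + 0.618| = √(3.3² + 0.618²) = 3.357
|H(j3.3)| = 640 × 3.3 / 3.357 = 629.06
20 log₁₀(629.06) = 55.974 dB

55.97 dB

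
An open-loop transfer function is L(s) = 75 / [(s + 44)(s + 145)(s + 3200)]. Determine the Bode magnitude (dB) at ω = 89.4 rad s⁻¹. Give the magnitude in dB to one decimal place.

|j89.4 + 44| = √(89.4² + 44²) = 99.64
|j89.4 + 145| = √(89.4² + 145²) = 170.3
|j89.4 + 3200| = √(89.4² + 3200²) = 3201
|L(j89.4)| = 75 / (99.64 × 170.3 × 3201) = 1.3803e-06
20 log₁₀(1.3803e-06) = -117.20 dB

-117.2 dB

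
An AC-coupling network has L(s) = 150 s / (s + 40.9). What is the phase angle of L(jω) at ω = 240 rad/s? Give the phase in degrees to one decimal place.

9.7°

∠(j240) = 90.00°
∠(j240 + 40.9) = arctan(240/40.9) = 80.33°
∠L(j240) = 90.00° − 80.33° = 9.67°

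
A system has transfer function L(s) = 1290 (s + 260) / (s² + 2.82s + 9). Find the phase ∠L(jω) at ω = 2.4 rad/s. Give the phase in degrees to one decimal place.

-63.9°

∠(j2.4 + 260) = arctan(2.4/260) = 0.53°
∠[(j2.4)² + 2.82(j2.4) + 9] = ∠[3.24 + j6.768] = 64.42°
∠L(j2.4) = 0.53° − 64.42° = -63.89°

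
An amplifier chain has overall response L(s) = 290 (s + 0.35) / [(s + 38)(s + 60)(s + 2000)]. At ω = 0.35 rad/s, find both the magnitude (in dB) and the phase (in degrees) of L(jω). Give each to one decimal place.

|j0.35 + 0.35| = √(0.35² + 0.35²) = 0.495
|j0.35 + 38| = √(0.35² + 38²) = 38
|j0.35 + 60| = √(0.35² + 60²) = 60
|j0.35 + 2000| = √(0.35² + 2000²) = 2000
|L(j0.35)| = 290 × 0.495 / (38 × 60 × 2000) = 3.1477e-05
20 log₁₀(3.1477e-05) = -90.04 dB
∠(j0.35 + 0.35) = arctan(0.35/0.35) = 45.00°
∠(j0.35 + 38) = arctan(0.35/38) = 0.53°
∠(j0.35 + 60) = arctan(0.35/60) = 0.33°
∠(j0.35 + 2000) = arctan(0.35/2000) = 0.01°
∠L(j0.35) = 45.00° − (0.53° + 0.33° + 0.01°) = 44.13°

|L| = -90.0 dB, ∠L = 44.1°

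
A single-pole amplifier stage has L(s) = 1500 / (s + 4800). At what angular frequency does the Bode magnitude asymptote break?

4800 rad/sec

The single real pole at s = −4800 gives a corner at ω = 4800 rad/sec.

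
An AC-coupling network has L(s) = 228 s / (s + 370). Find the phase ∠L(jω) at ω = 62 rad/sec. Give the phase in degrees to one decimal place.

80.5°

∠(j62) = 90.00°
∠(j62 + 370) = arctan(62/370) = 9.51°
∠L(j62) = 90.00° − 9.51° = 80.49°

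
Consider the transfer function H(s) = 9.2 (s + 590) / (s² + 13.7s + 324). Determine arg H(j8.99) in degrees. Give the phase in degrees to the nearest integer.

∠(j8.99 + 590) = arctan(8.99/590) = 0.87°
∠[(j8.99)² + 13.7(j8.99) + 324] = ∠[243.18 + j123.16] = 26.86°
∠H(j8.99) = 0.87° − 26.86° = -25.99°

-26°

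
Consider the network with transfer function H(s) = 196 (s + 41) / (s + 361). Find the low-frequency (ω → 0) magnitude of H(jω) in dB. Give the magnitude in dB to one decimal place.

H(0) = 196 × 41 / 361 = 22.26
20 log₁₀(22.26) = 26.95 dB

27.0 dB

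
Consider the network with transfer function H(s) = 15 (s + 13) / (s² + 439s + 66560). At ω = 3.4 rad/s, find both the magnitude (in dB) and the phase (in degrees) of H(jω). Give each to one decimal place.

|H| = -50.4 dB, ∠H = 13.4°

|j3.4 + 13| = √(3.4² + 13²) = 13.44
|(j3.4)² + 439(j3.4) + 66560| = |66548 + j1492.6| = 6.657e+04
|H(j3.4)| = 15 × 13.44 / 6.657e+04 = 0.003028
20 log₁₀(0.003028) = -50.38 dB
∠(j3.4 + 13) = arctan(3.4/13) = 14.66°
∠[(j3.4)² + 439(j3.4) + 66560] = ∠[66548 + j1492.6] = 1.28°
∠H(j3.4) = 14.66° − 1.28° = 13.37°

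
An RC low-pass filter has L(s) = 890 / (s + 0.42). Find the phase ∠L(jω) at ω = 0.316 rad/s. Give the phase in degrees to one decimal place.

-37.0°

∠(j0.316 + 0.42) = arctan(0.316/0.42) = 36.96°
∠L(j0.316) = −36.96° = -36.96°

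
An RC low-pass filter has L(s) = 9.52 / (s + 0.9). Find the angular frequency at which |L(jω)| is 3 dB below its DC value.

0.9 rad/s

For a single-pole low-pass, the −3 dB point is at the pole: ω = 0.9 rad/s.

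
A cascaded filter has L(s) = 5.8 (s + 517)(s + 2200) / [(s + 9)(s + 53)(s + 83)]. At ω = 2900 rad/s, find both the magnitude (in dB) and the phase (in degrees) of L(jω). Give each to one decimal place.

|L| = -51.9 dB, ∠L = -134.4 deg

|j2900 + 517| = √(2900² + 517²) = 2946
|j2900 + 2200| = √(2900² + 2200²) = 3640
|j2900 + 9| = √(2900² + 9²) = 2900
|j2900 + 53| = √(2900² + 53²) = 2900
|j2900 + 83| = √(2900² + 83²) = 2901
|L(j2900)| = 5.8 × 2946 × 3640 / (2900 × 2900 × 2901) = 0.0025485
20 log₁₀(0.0025485) = -51.87 dB
∠(j2900 + 517) = arctan(2900/517) = 79.89°
∠(j2900 + 2200) = arctan(2900/2200) = 52.82°
∠(j2900 + 9) = arctan(2900/9) = 89.82°
∠(j2900 + 53) = arctan(2900/53) = 88.95°
∠(j2900 + 83) = arctan(2900/83) = 88.36°
∠L(j2900) = 79.89° + 52.82° − (89.82° + 88.95° + 88.36°) = -134.43°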